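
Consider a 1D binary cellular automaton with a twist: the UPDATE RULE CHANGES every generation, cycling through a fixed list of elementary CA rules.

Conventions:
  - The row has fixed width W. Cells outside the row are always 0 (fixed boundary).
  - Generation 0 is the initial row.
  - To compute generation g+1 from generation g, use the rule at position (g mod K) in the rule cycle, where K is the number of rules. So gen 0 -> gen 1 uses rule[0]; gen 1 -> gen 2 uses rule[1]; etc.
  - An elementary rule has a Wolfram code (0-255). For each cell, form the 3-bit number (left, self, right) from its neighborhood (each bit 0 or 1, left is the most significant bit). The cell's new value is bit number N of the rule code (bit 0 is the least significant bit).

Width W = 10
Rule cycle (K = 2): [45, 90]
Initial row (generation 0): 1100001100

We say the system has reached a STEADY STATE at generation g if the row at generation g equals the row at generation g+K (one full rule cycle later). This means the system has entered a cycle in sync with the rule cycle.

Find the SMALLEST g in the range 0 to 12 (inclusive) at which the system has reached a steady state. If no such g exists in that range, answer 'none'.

Answer: 5

Derivation:
Gen 0: 1100001100
Gen 1 (rule 45): 1001101001
Gen 2 (rule 90): 0111100110
Gen 3 (rule 45): 0100000100
Gen 4 (rule 90): 1010001010
Gen 5 (rule 45): 1110101110
Gen 6 (rule 90): 1010001011
Gen 7 (rule 45): 1110101110
Gen 8 (rule 90): 1010001011
Gen 9 (rule 45): 1110101110
Gen 10 (rule 90): 1010001011
Gen 11 (rule 45): 1110101110
Gen 12 (rule 90): 1010001011
Gen 13 (rule 45): 1110101110
Gen 14 (rule 90): 1010001011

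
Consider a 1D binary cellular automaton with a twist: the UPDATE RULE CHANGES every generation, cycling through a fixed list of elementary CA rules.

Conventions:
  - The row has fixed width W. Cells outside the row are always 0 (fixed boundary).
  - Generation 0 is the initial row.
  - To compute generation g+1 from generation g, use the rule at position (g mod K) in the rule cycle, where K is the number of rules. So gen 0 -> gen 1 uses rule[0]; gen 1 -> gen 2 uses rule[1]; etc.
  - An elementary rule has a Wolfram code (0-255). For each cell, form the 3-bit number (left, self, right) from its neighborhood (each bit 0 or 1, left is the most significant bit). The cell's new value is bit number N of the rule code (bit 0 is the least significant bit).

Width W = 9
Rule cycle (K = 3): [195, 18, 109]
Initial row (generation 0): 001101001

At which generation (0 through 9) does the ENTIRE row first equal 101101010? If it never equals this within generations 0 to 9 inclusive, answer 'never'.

Gen 0: 001101001
Gen 1 (rule 195): 110100010
Gen 2 (rule 18): 000010101
Gen 3 (rule 109): 111011111
Gen 4 (rule 195): 011001111
Gen 5 (rule 18): 100110000
Gen 6 (rule 109): 100110111
Gen 7 (rule 195): 001010011
Gen 8 (rule 18): 010001100
Gen 9 (rule 109): 010101101

Answer: never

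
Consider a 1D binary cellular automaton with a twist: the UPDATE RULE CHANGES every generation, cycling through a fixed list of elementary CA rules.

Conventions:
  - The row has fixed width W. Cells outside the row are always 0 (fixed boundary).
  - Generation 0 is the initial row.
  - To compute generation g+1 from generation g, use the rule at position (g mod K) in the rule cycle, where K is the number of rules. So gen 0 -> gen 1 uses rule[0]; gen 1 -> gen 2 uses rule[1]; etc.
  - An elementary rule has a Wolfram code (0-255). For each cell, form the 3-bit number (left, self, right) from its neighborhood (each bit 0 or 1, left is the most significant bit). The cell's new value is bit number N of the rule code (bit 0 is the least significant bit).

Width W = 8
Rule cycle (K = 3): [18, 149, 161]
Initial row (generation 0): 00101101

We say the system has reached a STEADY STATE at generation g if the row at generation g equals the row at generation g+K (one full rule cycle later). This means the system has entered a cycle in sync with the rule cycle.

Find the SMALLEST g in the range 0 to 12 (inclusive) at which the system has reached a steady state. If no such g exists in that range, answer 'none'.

Gen 0: 00101101
Gen 1 (rule 18): 01000000
Gen 2 (rule 149): 01111111
Gen 3 (rule 161): 00111110
Gen 4 (rule 18): 01000001
Gen 5 (rule 149): 01111101
Gen 6 (rule 161): 00111010
Gen 7 (rule 18): 01000001
Gen 8 (rule 149): 01111101
Gen 9 (rule 161): 00111010
Gen 10 (rule 18): 01000001
Gen 11 (rule 149): 01111101
Gen 12 (rule 161): 00111010
Gen 13 (rule 18): 01000001
Gen 14 (rule 149): 01111101
Gen 15 (rule 161): 00111010

Answer: 4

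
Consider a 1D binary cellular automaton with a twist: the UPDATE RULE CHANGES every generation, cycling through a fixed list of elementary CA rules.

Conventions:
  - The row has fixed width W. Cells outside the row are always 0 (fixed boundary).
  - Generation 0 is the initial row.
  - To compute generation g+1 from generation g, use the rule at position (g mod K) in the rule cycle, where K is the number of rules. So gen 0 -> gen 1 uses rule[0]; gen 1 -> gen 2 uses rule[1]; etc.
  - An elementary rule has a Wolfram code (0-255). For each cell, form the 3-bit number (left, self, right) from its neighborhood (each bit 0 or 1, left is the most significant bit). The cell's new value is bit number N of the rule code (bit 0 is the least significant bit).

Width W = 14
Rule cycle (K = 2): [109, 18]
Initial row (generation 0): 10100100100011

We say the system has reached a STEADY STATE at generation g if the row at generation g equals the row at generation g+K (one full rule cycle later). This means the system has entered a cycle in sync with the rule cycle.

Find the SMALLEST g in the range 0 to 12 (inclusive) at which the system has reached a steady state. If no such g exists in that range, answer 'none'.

Answer: 4

Derivation:
Gen 0: 10100100100011
Gen 1 (rule 109): 11100100101011
Gen 2 (rule 18): 00011011000000
Gen 3 (rule 109): 11011111011111
Gen 4 (rule 18): 00000000000000
Gen 5 (rule 109): 11111111111111
Gen 6 (rule 18): 00000000000000
Gen 7 (rule 109): 11111111111111
Gen 8 (rule 18): 00000000000000
Gen 9 (rule 109): 11111111111111
Gen 10 (rule 18): 00000000000000
Gen 11 (rule 109): 11111111111111
Gen 12 (rule 18): 00000000000000
Gen 13 (rule 109): 11111111111111
Gen 14 (rule 18): 00000000000000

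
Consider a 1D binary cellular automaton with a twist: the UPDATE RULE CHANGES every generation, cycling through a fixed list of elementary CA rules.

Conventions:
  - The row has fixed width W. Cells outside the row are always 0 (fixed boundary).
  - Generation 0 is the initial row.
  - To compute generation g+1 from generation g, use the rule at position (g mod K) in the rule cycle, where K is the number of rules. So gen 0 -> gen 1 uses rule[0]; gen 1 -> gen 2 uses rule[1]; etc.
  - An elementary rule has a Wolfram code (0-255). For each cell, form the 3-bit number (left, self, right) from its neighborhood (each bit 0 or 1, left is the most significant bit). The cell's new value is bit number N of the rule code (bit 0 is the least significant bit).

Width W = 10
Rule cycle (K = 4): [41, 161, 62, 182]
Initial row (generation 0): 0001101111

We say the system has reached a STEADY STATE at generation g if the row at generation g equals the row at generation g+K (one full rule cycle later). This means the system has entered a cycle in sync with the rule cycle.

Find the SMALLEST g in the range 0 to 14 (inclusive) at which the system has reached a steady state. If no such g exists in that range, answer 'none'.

Gen 0: 0001101111
Gen 1 (rule 41): 1101011000
Gen 2 (rule 161): 0010100011
Gen 3 (rule 62): 0111110110
Gen 4 (rule 182): 1011101001
Gen 5 (rule 41): 0110010000
Gen 6 (rule 161): 0000000111
Gen 7 (rule 62): 0000001100
Gen 8 (rule 182): 0000010010
Gen 9 (rule 41): 1111000000
Gen 10 (rule 161): 0110011111
Gen 11 (rule 62): 1101110000
Gen 12 (rule 182): 0010101000
Gen 13 (rule 41): 1001010011
Gen 14 (rule 161): 0000100000
Gen 15 (rule 62): 0001110000
Gen 16 (rule 182): 0010101000
Gen 17 (rule 41): 1001010011
Gen 18 (rule 161): 0000100000

Answer: 12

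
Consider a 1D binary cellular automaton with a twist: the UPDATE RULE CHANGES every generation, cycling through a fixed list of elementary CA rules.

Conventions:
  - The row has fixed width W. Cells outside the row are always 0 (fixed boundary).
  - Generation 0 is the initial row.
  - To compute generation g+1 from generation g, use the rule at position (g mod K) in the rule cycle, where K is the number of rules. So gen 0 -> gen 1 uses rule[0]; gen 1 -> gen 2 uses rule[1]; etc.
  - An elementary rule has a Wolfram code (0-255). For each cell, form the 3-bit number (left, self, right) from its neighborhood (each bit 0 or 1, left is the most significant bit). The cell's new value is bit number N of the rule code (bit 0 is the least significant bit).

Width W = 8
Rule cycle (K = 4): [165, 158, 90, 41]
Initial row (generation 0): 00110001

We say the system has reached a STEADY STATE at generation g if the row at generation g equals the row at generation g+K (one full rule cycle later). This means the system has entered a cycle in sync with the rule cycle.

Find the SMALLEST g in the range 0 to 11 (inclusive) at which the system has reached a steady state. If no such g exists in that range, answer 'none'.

Gen 0: 00110001
Gen 1 (rule 165): 10000101
Gen 2 (rule 158): 11001101
Gen 3 (rule 90): 11111100
Gen 4 (rule 41): 10000001
Gen 5 (rule 165): 10111101
Gen 6 (rule 158): 10111001
Gen 7 (rule 90): 00101110
Gen 8 (rule 41): 10011000
Gen 9 (rule 165): 10000011
Gen 10 (rule 158): 11000110
Gen 11 (rule 90): 11101111
Gen 12 (rule 41): 10011000
Gen 13 (rule 165): 10000011
Gen 14 (rule 158): 11000110
Gen 15 (rule 90): 11101111

Answer: 8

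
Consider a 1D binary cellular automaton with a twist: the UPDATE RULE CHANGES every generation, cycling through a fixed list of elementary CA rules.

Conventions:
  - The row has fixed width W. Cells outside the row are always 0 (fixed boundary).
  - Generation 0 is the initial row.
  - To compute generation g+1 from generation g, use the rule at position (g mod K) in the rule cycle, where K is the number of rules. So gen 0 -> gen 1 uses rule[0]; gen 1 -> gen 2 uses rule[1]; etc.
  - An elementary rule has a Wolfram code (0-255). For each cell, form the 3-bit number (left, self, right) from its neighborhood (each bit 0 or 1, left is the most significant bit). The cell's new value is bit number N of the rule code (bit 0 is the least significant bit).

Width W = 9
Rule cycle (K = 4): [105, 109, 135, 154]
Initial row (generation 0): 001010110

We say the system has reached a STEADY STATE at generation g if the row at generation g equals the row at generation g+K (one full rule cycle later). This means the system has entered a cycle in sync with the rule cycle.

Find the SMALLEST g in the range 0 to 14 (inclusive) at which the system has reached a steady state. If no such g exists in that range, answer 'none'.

Gen 0: 001010110
Gen 1 (rule 105): 100101110
Gen 2 (rule 109): 100111010
Gen 3 (rule 135): 101010010
Gen 4 (rule 154): 000001101
Gen 5 (rule 105): 111101110
Gen 6 (rule 109): 100111010
Gen 7 (rule 135): 101010010
Gen 8 (rule 154): 000001101
Gen 9 (rule 105): 111101110
Gen 10 (rule 109): 100111010
Gen 11 (rule 135): 101010010
Gen 12 (rule 154): 000001101
Gen 13 (rule 105): 111101110
Gen 14 (rule 109): 100111010
Gen 15 (rule 135): 101010010
Gen 16 (rule 154): 000001101
Gen 17 (rule 105): 111101110
Gen 18 (rule 109): 100111010

Answer: 2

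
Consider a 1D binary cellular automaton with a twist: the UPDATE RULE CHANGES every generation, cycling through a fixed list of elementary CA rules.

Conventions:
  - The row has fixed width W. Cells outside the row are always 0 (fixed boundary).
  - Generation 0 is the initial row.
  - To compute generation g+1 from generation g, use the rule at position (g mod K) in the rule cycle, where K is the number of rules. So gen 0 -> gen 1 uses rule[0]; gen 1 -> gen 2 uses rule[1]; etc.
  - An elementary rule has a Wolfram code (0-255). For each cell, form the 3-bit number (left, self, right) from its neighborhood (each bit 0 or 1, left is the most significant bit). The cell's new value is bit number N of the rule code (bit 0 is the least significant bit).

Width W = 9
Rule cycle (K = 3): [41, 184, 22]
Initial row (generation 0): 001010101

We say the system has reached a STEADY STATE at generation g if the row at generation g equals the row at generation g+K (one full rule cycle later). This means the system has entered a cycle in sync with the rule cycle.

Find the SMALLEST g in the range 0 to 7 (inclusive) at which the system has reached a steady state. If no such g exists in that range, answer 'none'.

Answer: 4

Derivation:
Gen 0: 001010101
Gen 1 (rule 41): 100101010
Gen 2 (rule 184): 010010101
Gen 3 (rule 22): 111110101
Gen 4 (rule 41): 100001010
Gen 5 (rule 184): 010000101
Gen 6 (rule 22): 111001101
Gen 7 (rule 41): 100001010
Gen 8 (rule 184): 010000101
Gen 9 (rule 22): 111001101
Gen 10 (rule 41): 100001010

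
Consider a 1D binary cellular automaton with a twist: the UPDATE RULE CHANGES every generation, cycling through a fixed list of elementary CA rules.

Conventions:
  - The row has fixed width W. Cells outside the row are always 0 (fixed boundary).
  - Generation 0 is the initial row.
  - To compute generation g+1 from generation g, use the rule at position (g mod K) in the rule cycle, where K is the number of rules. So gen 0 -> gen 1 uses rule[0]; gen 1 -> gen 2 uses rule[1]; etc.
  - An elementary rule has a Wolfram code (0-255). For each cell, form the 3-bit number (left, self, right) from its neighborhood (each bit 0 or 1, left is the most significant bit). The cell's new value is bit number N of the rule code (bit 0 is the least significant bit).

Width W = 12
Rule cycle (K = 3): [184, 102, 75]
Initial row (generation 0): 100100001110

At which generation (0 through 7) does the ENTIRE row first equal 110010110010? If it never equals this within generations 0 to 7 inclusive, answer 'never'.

Answer: never

Derivation:
Gen 0: 100100001110
Gen 1 (rule 184): 010010001101
Gen 2 (rule 102): 110110010111
Gen 3 (rule 75): 110110100101
Gen 4 (rule 184): 101101010010
Gen 5 (rule 102): 110111110110
Gen 6 (rule 75): 110100010110
Gen 7 (rule 184): 101010001101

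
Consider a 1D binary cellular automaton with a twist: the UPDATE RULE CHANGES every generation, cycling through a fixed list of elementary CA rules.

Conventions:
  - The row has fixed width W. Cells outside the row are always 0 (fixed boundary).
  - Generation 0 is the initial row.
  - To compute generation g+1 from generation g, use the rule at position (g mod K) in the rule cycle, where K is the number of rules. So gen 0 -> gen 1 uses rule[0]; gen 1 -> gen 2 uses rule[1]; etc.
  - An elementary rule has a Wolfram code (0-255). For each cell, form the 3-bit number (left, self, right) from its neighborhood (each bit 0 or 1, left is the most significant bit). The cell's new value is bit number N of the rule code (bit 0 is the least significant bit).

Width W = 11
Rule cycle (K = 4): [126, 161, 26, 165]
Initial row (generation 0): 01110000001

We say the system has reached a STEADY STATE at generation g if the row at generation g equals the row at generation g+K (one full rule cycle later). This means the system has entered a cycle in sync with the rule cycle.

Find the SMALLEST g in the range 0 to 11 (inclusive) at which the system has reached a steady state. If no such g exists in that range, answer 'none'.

Gen 0: 01110000001
Gen 1 (rule 126): 11011000011
Gen 2 (rule 161): 00100011000
Gen 3 (rule 26): 01010110100
Gen 4 (rule 165): 01111001101
Gen 5 (rule 126): 11001111111
Gen 6 (rule 161): 00000111110
Gen 7 (rule 26): 00001100001
Gen 8 (rule 165): 11100001101
Gen 9 (rule 126): 10110011111
Gen 10 (rule 161): 01000001110
Gen 11 (rule 26): 10100011001
Gen 12 (rule 165): 11101000001
Gen 13 (rule 126): 10111100011
Gen 14 (rule 161): 01011001000
Gen 15 (rule 26): 10010110100

Answer: none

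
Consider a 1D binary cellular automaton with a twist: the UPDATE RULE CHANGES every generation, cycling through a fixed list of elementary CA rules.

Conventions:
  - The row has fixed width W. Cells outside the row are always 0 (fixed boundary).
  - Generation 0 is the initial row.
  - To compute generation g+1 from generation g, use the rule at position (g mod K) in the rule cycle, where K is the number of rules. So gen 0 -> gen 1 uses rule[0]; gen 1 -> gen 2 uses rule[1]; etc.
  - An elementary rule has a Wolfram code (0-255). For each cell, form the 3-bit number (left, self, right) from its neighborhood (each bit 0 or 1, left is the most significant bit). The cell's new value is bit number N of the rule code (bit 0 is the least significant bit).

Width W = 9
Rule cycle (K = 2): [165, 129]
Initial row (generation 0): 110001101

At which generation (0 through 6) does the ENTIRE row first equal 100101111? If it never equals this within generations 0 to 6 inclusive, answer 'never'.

Gen 0: 110001101
Gen 1 (rule 165): 000100011
Gen 2 (rule 129): 110001000
Gen 3 (rule 165): 000101011
Gen 4 (rule 129): 110000000
Gen 5 (rule 165): 000111111
Gen 6 (rule 129): 110011110

Answer: never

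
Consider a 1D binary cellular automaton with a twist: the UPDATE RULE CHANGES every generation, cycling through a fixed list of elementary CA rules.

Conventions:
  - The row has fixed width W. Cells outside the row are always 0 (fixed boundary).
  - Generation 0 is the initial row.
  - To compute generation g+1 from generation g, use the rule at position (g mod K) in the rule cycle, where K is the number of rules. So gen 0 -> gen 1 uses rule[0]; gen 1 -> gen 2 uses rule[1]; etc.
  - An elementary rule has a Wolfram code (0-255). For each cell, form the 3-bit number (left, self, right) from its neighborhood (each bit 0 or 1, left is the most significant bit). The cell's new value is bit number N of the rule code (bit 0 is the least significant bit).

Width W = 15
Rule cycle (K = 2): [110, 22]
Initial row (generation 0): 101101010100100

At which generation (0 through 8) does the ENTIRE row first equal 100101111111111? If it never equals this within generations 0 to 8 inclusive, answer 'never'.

Gen 0: 101101010100100
Gen 1 (rule 110): 111111111101100
Gen 2 (rule 22): 000000000000010
Gen 3 (rule 110): 000000000000110
Gen 4 (rule 22): 000000000001001
Gen 5 (rule 110): 000000000011011
Gen 6 (rule 22): 000000000100000
Gen 7 (rule 110): 000000001100000
Gen 8 (rule 22): 000000010010000

Answer: never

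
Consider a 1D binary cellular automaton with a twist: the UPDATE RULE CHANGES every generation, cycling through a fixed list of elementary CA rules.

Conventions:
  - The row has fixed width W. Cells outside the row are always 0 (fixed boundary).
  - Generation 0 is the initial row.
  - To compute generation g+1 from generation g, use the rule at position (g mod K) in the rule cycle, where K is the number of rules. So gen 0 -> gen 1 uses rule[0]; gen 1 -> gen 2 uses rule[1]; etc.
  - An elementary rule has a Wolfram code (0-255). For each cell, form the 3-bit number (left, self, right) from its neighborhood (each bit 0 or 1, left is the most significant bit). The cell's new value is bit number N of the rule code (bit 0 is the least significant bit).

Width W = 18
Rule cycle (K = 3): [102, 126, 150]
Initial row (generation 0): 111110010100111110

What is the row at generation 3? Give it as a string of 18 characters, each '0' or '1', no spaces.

Gen 0: 111110010100111110
Gen 1 (rule 102): 000010111101000010
Gen 2 (rule 126): 000111100111100111
Gen 3 (rule 150): 001011011011011010

Answer: 001011011011011010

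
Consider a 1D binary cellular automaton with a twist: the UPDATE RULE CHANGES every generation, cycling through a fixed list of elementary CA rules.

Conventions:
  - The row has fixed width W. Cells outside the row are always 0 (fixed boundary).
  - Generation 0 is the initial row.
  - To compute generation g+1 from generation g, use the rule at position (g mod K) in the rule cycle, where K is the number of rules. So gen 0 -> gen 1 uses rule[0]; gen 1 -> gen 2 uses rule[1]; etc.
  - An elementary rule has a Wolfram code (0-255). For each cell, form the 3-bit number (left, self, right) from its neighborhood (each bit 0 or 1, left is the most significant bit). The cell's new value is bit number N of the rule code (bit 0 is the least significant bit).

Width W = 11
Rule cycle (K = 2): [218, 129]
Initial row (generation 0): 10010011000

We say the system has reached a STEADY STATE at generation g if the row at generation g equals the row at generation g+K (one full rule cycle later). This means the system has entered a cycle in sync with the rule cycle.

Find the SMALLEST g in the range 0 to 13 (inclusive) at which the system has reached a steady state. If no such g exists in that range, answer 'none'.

Answer: 5

Derivation:
Gen 0: 10010011000
Gen 1 (rule 218): 01101111100
Gen 2 (rule 129): 00000111001
Gen 3 (rule 218): 00001111110
Gen 4 (rule 129): 11100111100
Gen 5 (rule 218): 11111111110
Gen 6 (rule 129): 01111111100
Gen 7 (rule 218): 11111111110
Gen 8 (rule 129): 01111111100
Gen 9 (rule 218): 11111111110
Gen 10 (rule 129): 01111111100
Gen 11 (rule 218): 11111111110
Gen 12 (rule 129): 01111111100
Gen 13 (rule 218): 11111111110
Gen 14 (rule 129): 01111111100
Gen 15 (rule 218): 11111111110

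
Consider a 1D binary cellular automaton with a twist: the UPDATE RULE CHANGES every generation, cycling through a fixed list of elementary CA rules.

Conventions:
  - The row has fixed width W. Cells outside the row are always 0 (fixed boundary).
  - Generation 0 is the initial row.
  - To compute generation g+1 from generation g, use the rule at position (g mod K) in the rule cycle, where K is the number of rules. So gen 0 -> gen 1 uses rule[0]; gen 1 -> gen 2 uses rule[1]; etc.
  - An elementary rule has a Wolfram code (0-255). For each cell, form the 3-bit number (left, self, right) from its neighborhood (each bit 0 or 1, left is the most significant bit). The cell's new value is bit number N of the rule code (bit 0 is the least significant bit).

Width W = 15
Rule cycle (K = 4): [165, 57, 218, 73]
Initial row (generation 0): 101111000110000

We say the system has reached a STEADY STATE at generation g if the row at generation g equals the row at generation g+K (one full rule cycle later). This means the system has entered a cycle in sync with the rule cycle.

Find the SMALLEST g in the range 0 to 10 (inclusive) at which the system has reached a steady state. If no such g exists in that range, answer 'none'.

Answer: none

Derivation:
Gen 0: 101111000110000
Gen 1 (rule 165): 110110010000111
Gen 2 (rule 57): 101101001110100
Gen 3 (rule 218): 001100111110010
Gen 4 (rule 73): 101100100010000
Gen 5 (rule 165): 110000101010111
Gen 6 (rule 57): 101110010101100
Gen 7 (rule 218): 001111100001110
Gen 8 (rule 73): 101000101101010
Gen 9 (rule 165): 111010110011110
Gen 10 (rule 57): 100101101010001
Gen 11 (rule 218): 011001100001010
Gen 12 (rule 73): 011001101100000
Gen 13 (rule 165): 000000010001111
Gen 14 (rule 57): 111111001101000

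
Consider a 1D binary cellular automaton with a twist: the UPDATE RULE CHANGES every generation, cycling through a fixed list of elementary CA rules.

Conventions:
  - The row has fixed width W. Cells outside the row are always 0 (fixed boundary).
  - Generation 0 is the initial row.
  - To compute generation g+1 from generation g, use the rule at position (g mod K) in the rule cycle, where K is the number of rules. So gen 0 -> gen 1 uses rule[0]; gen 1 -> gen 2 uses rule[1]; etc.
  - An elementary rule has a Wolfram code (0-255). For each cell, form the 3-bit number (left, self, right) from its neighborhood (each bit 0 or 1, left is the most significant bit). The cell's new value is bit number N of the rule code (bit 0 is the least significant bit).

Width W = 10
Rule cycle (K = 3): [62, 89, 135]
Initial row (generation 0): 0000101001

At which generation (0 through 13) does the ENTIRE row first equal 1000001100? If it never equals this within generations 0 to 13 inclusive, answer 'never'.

Gen 0: 0000101001
Gen 1 (rule 62): 0001111111
Gen 2 (rule 89): 1101000001
Gen 3 (rule 135): 0001011111
Gen 4 (rule 62): 0011110000
Gen 5 (rule 89): 1010011111
Gen 6 (rule 135): 1010101110
Gen 7 (rule 62): 1111111001
Gen 8 (rule 89): 1000001100
Gen 9 (rule 135): 1011110001
Gen 10 (rule 62): 1110001011
Gen 11 (rule 89): 1011100011
Gen 12 (rule 135): 1001001100
Gen 13 (rule 62): 1111111010

Answer: 8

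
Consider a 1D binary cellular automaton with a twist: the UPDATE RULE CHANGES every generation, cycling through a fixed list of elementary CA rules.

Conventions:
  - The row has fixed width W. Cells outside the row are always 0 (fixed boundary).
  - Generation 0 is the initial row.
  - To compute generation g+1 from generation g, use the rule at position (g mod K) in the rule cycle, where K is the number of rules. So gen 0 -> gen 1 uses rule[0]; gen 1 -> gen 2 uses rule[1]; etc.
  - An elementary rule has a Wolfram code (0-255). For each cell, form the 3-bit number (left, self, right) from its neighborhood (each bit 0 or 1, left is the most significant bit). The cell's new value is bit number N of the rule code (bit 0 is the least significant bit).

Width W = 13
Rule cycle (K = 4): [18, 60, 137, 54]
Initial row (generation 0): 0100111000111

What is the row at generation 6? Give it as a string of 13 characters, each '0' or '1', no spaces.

Gen 0: 0100111000111
Gen 1 (rule 18): 1011000101000
Gen 2 (rule 60): 1110100111100
Gen 3 (rule 137): 1100000111001
Gen 4 (rule 54): 0010001000111
Gen 5 (rule 18): 0101010101000
Gen 6 (rule 60): 0111111111100

Answer: 0111111111100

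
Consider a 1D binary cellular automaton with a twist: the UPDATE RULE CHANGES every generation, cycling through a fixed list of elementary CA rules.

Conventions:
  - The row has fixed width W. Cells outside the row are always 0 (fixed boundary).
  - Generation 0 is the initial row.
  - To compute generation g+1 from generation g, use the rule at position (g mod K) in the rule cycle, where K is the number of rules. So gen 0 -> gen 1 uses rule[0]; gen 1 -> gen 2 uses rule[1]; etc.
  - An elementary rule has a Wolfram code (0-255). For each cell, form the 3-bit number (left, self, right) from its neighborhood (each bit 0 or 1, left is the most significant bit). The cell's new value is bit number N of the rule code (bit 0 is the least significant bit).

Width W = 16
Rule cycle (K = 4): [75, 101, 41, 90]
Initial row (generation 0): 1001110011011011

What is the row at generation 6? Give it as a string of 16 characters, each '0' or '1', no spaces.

Answer: 0101100100001110

Derivation:
Gen 0: 1001110011011011
Gen 1 (rule 75): 0011010111011011
Gen 2 (rule 101): 1001111001101101
Gen 3 (rule 41): 0001000001011010
Gen 4 (rule 90): 0010100010011001
Gen 5 (rule 75): 1100001100111010
Gen 6 (rule 101): 0101100100001110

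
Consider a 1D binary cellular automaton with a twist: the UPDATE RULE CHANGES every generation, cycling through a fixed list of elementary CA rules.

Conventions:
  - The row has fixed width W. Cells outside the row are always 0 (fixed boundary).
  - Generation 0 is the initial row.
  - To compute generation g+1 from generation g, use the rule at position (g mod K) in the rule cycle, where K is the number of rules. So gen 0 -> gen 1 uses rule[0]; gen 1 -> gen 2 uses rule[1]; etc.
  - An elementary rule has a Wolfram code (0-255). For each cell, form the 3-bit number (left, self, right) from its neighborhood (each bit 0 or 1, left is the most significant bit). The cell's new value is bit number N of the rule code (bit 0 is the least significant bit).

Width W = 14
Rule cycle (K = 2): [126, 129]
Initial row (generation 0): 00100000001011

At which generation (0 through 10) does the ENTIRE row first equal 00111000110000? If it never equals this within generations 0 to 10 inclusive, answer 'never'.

Gen 0: 00100000001011
Gen 1 (rule 126): 01110000011111
Gen 2 (rule 129): 00100111001110
Gen 3 (rule 126): 01111101111011
Gen 4 (rule 129): 00111000110000
Gen 5 (rule 126): 01101101111000
Gen 6 (rule 129): 00000000110011
Gen 7 (rule 126): 00000001111111
Gen 8 (rule 129): 11111100111110
Gen 9 (rule 126): 10000111100011
Gen 10 (rule 129): 00110011001000

Answer: 4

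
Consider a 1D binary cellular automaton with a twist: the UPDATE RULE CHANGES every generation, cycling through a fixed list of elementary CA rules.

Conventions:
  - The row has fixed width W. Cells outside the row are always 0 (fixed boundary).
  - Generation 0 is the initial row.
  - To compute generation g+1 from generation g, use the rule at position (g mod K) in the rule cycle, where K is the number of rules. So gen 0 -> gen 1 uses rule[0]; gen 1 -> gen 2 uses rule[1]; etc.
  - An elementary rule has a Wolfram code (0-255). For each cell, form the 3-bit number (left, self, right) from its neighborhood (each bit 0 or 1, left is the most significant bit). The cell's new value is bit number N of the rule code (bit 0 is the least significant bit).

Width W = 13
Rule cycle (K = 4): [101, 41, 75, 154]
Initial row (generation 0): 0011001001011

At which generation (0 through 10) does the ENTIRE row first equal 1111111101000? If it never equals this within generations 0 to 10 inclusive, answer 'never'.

Gen 0: 0011001001011
Gen 1 (rule 101): 1001001001101
Gen 2 (rule 41): 0000000001010
Gen 3 (rule 75): 1111111110000
Gen 4 (rule 154): 1111111101000
Gen 5 (rule 101): 0000000111011
Gen 6 (rule 41): 1111110100110
Gen 7 (rule 75): 1000010001110
Gen 8 (rule 154): 0100101011101
Gen 9 (rule 101): 0100111100111
Gen 10 (rule 41): 0000100000100

Answer: 4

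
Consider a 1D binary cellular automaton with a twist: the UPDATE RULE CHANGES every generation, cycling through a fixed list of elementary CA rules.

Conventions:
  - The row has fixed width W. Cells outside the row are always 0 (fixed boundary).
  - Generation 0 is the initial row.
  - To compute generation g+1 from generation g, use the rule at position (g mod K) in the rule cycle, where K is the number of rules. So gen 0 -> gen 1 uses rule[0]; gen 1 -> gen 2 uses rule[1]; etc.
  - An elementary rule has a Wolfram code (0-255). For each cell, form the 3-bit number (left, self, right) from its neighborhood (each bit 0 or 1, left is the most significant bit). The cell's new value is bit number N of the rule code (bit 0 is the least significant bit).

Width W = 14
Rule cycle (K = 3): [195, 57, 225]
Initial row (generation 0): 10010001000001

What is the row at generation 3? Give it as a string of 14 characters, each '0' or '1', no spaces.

Answer: 00001010100100

Derivation:
Gen 0: 10010001000001
Gen 1 (rule 195): 00100110011110
Gen 2 (rule 57): 10010101010001
Gen 3 (rule 225): 00001010100100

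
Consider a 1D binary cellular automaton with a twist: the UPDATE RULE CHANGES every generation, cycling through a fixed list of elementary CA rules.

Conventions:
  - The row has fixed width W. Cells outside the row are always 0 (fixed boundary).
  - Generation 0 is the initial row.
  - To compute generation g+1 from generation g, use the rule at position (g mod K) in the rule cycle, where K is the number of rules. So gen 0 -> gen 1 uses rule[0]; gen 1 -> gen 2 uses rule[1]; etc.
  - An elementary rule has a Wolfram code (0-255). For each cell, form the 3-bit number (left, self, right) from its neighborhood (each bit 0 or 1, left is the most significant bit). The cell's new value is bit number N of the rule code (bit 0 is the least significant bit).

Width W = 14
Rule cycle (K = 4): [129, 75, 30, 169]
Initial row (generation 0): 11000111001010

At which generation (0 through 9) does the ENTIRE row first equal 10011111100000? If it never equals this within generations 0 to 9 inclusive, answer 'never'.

Gen 0: 11000111001010
Gen 1 (rule 129): 00010010000000
Gen 2 (rule 75): 11100100111111
Gen 3 (rule 30): 10011111100000
Gen 4 (rule 169): 00011111001111
Gen 5 (rule 129): 11001110000110
Gen 6 (rule 75): 11011010111110
Gen 7 (rule 30): 10010010100001
Gen 8 (rule 169): 00000001001100
Gen 9 (rule 129): 11111100000001

Answer: 3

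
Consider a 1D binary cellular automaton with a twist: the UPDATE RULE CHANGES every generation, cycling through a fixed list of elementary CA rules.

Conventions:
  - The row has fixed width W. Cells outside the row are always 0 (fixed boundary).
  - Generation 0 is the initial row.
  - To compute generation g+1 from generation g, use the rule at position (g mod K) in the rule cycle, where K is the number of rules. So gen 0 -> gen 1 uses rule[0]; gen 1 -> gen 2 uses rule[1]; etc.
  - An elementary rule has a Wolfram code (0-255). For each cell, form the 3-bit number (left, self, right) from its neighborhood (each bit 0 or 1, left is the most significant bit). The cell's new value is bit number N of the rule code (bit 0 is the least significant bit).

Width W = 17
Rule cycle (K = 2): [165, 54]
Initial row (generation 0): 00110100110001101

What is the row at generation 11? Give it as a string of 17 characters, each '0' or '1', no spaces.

Gen 0: 00110100110001101
Gen 1 (rule 165): 10001100000100011
Gen 2 (rule 54): 11010010001110100
Gen 3 (rule 165): 00110010100101101
Gen 4 (rule 54): 01001111111110011
Gen 5 (rule 165): 01000111111100000
Gen 6 (rule 54): 11101000000010000
Gen 7 (rule 165): 01011011111010111
Gen 8 (rule 54): 11100100000111000
Gen 9 (rule 165): 01000101110010011
Gen 10 (rule 54): 11101110001111100
Gen 11 (rule 165): 01010100100111001

Answer: 01010100100111001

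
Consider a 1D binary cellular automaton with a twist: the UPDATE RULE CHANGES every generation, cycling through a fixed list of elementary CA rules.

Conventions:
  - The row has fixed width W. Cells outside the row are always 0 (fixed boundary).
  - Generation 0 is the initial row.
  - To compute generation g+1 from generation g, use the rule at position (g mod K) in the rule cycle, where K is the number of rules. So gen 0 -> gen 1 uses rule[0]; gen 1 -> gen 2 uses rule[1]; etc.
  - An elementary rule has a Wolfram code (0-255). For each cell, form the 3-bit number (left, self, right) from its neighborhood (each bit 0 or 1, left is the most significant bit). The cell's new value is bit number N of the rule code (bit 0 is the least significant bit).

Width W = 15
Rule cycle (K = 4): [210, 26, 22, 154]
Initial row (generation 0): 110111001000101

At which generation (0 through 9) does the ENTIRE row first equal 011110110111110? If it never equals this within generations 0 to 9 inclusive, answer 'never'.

Gen 0: 110111001000101
Gen 1 (rule 210): 010011110101000
Gen 2 (rule 26): 101110000000100
Gen 3 (rule 22): 100001000001110
Gen 4 (rule 154): 010010100011101
Gen 5 (rule 210): 101100010101100
Gen 6 (rule 26): 001010100001010
Gen 7 (rule 22): 011010110011011
Gen 8 (rule 154): 110000101110010
Gen 9 (rule 210): 011001000111101

Answer: never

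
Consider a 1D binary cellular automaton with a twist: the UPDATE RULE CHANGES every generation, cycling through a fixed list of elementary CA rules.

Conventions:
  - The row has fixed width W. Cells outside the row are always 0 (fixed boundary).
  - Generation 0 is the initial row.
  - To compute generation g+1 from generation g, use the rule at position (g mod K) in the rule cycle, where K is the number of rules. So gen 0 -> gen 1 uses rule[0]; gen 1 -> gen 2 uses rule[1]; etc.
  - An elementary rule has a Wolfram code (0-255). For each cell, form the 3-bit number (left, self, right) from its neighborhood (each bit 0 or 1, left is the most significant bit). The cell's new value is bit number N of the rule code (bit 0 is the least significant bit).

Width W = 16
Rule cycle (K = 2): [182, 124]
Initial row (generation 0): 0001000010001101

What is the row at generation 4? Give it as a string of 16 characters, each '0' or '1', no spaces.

Answer: 0101101011111110

Derivation:
Gen 0: 0001000010001101
Gen 1 (rule 182): 0011100111010011
Gen 2 (rule 124): 0010110101111011
Gen 3 (rule 182): 0111001110110100
Gen 4 (rule 124): 0101101011111110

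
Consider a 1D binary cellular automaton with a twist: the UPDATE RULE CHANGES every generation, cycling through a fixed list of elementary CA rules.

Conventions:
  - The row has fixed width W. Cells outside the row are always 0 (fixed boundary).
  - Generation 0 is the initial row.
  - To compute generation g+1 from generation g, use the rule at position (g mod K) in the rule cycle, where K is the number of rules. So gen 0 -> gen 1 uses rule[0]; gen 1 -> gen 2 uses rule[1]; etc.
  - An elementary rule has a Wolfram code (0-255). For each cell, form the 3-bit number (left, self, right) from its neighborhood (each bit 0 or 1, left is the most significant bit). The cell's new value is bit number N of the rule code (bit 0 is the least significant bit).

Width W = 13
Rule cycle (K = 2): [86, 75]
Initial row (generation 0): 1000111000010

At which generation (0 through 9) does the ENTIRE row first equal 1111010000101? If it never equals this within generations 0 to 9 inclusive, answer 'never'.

Gen 0: 1000111000010
Gen 1 (rule 86): 1101001100111
Gen 2 (rule 75): 1100011101101
Gen 3 (rule 86): 0110100100101
Gen 4 (rule 75): 1110001001000
Gen 5 (rule 86): 0011011111100
Gen 6 (rule 75): 1111010000101
Gen 7 (rule 86): 0001011001101
Gen 8 (rule 75): 1110011011100
Gen 9 (rule 86): 0011101000110

Answer: 6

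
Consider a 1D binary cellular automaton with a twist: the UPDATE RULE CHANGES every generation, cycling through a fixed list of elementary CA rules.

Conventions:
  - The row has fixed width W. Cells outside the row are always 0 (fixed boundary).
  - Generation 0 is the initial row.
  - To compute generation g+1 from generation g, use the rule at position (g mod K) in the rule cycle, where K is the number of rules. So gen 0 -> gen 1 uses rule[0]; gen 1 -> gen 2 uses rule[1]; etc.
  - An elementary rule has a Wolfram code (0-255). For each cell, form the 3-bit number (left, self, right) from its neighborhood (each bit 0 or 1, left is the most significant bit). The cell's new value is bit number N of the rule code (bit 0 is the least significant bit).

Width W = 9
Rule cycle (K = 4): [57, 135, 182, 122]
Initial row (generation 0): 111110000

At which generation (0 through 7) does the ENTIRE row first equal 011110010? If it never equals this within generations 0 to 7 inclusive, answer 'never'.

Answer: never

Derivation:
Gen 0: 111110000
Gen 1 (rule 57): 100001111
Gen 2 (rule 135): 101110110
Gen 3 (rule 182): 110101001
Gen 4 (rule 122): 111010110
Gen 5 (rule 57): 100101101
Gen 6 (rule 135): 101100001
Gen 7 (rule 182): 110010011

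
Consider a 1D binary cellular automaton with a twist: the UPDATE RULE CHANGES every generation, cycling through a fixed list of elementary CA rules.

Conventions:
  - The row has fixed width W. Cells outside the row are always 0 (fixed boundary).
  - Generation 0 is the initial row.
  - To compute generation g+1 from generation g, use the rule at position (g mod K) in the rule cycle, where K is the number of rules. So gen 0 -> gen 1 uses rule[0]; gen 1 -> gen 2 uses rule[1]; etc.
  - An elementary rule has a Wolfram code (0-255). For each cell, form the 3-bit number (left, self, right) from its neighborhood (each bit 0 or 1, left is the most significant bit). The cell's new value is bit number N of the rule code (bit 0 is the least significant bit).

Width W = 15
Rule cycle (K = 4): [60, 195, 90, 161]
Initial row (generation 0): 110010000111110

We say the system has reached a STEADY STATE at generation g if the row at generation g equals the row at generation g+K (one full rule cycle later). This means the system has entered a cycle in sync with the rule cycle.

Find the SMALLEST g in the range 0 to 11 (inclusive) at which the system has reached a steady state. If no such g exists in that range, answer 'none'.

Answer: none

Derivation:
Gen 0: 110010000111110
Gen 1 (rule 60): 101011000100001
Gen 2 (rule 195): 000001011001110
Gen 3 (rule 90): 000010011111011
Gen 4 (rule 161): 111000001110100
Gen 5 (rule 60): 100100001001110
Gen 6 (rule 195): 001001110010110
Gen 7 (rule 90): 010111011100111
Gen 8 (rule 161): 001010101000010
Gen 9 (rule 60): 001111111100011
Gen 10 (rule 195): 110111111101101
Gen 11 (rule 90): 110100000101100
Gen 12 (rule 161): 001001110010001
Gen 13 (rule 60): 001101001011001
Gen 14 (rule 195): 110100010001010
Gen 15 (rule 90): 110010101010001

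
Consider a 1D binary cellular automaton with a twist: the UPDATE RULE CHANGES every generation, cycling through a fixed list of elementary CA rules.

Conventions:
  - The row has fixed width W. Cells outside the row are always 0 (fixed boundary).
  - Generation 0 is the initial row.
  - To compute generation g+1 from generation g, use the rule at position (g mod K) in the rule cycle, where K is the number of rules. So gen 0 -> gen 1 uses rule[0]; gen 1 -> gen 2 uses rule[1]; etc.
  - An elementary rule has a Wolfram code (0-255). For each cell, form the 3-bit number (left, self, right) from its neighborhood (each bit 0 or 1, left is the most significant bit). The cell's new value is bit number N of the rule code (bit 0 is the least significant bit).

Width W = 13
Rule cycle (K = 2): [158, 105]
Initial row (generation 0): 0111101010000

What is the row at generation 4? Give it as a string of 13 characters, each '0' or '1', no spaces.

Answer: 1000111010000

Derivation:
Gen 0: 0111101010000
Gen 1 (rule 158): 1111001011000
Gen 2 (rule 105): 1001000111011
Gen 3 (rule 158): 1111101110010
Gen 4 (rule 105): 1000111010000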